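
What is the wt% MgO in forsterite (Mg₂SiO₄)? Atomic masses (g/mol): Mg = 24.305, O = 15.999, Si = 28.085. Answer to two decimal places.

Formula mass = 140.691 g/mol.
2 Mg → 2.0000 mol MgO per formula unit; M(MgO) = 40.304, so MgO mass = 80.608 g.
80.608/140.691 × 100 = 57.29 wt%.

57.29 wt%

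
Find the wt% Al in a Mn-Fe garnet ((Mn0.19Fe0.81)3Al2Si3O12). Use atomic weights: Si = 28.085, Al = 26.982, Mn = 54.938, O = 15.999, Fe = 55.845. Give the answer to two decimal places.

10.85 weight percent

M((Mn0.19Fe0.81)3Al2Si3O12) = 497.225 g/mol.
Al contributes 2 × 26.982 = 53.964 g per mole.
53.964/497.225 = 0.1085 → 10.85%.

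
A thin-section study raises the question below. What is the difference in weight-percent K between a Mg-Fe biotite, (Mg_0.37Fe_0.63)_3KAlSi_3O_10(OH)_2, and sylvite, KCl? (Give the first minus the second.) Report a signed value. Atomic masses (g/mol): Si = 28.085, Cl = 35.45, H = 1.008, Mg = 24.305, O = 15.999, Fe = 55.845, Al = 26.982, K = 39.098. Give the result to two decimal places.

-44.25 percentage points

M((Mg_0.37Fe_0.63)_3KAlSi_3O_10(OH)_2) = 476.865 g/mol, so wt% K = 39.098/476.865 × 100 = 8.20%.
M(KCl) = 74.548 g/mol, so wt% K = 39.098/74.548 × 100 = 52.45%.
8.20 − 52.45 = -44.25 pp.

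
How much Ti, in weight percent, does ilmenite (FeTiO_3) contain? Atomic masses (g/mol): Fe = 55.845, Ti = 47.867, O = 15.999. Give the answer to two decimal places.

Formula mass = 1·55.845 + 1·47.867 + 3·15.999 = 151.709 g/mol, of which 47.867 g is Ti.
So Ti makes up 47.867/151.709 = 0.3155 of the mass, i.e. 31.55%.

31.55 weight percent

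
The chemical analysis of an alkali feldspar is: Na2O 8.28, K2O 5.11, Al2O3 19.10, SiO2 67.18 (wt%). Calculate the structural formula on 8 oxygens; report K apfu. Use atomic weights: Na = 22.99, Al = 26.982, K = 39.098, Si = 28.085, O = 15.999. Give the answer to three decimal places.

Na2O: 8.28/61.979 = 0.13359 mol → 0.26718 mol Na, 0.13359 mol O.
K2O: 5.11/94.195 = 0.05425 mol → 0.10850 mol K, 0.05425 mol O.
Al2O3: 19.10/101.961 = 0.18733 mol → 0.37466 mol Al, 0.56199 mol O.
SiO2: 67.18/60.083 = 1.11812 mol → 1.11812 mol Si, 2.23624 mol O.
Total oxygen = 2.98607 mol. Normalization factor = 8/2.98607 = 2.67911.
K per 8 O = 0.10850 × 2.67911 = 0.291.

0.291 K apfu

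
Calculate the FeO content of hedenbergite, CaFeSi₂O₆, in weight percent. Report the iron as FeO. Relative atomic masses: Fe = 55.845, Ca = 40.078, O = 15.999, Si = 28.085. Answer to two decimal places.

Molar mass of CaFeSi₂O₆ = 1*40.078 + 1*55.845 + 2*28.085 + 6*15.999 = 248.087 g/mol.
Each formula unit contains 1 Fe, equivalent to 1/1 = 1.0000 mol FeO.
M(FeO) = 1×55.845 + 1×15.999 = 71.844 g/mol.
Mass of FeO per formula unit = 1.0000 × 71.844 = 71.844 g.
FeO wt% = 71.844 / 248.087 × 100 = 28.96%.

28.96 wt%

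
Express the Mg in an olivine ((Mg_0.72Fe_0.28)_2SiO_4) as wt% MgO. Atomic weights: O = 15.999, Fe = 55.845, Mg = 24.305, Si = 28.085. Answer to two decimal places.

36.65 wt%

M((Mg_0.72Fe_0.28)_2SiO_4) = 158.353 g/mol; M(MgO) = 40.304 g/mol.
Moles MgO per formula unit = 1.44 Mg ÷ 1 = 1.4400.
MgO fraction = (1.4400 × 40.304) / 158.353 = 58.038/158.353 = 0.3665.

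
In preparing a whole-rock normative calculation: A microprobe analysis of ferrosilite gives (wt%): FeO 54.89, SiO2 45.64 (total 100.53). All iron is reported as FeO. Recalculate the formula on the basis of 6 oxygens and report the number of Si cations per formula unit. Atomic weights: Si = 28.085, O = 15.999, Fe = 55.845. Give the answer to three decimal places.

1.996 Si apfu

54.89 wt% FeO ÷ 71.844 g/mol = 0.76402 mol, giving 0.76402 Fe and 0.76402 O.
45.64 wt% SiO2 ÷ 60.083 g/mol = 0.75962 mol, giving 0.75962 Si and 1.51924 O.
Oxygen sums to 2.28326; scaling by 6/2.28326 = 2.62782 puts the formula on 6 O.
Si: 0.75962 × 2.62782 = 1.996 atoms per formula unit.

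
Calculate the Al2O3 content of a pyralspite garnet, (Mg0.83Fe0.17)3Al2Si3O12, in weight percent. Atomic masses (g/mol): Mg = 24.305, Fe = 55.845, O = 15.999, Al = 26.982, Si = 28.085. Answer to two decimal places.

24.32 wt%

Molar mass of (Mg0.83Fe0.17)3Al2Si3O12 = 2.49·24.305 + 0.51·55.845 + 2·26.982 + 3·28.085 + 12·15.999 = 419.207 g/mol.
Each formula unit contains 2 Al, equivalent to 2/2 = 1.0000 mol Al2O3.
M(Al2O3) = 2×26.982 + 3×15.999 = 101.961 g/mol.
Mass of Al2O3 per formula unit = 1.0000 × 101.961 = 101.961 g.
Al2O3 wt% = 101.961 / 419.207 × 100 = 24.32%.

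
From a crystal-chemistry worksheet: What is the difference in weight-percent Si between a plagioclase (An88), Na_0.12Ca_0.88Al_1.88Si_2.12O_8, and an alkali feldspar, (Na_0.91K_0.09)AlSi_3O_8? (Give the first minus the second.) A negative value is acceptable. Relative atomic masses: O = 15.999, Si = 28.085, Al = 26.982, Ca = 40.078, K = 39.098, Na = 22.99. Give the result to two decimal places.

-10.40 percentage points

First mineral: 59.540 g Si in 276.286 g formula = 21.55 wt% Si.
Second mineral: 84.255 g Si in 263.669 g formula = 31.95 wt% Si.
21.55% − 31.95% gives a difference of -10.40 percentage points.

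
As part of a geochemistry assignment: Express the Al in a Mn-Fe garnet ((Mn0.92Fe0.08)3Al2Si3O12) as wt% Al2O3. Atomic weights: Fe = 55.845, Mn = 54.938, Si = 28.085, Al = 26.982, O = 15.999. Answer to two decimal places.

20.59 wt%

M((Mn0.92Fe0.08)3Al2Si3O12) = 495.239 g/mol; M(Al2O3) = 101.961 g/mol.
Moles Al2O3 per formula unit = 2 Al ÷ 2 = 1.0000.
Al2O3 fraction = (1.0000 × 101.961) / 495.239 = 101.961/495.239 = 0.2059.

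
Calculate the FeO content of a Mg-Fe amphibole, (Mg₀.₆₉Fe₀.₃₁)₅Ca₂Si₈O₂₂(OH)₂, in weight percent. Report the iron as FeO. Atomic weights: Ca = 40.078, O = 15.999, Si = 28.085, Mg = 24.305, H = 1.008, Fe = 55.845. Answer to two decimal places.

Molar mass of (Mg₀.₆₉Fe₀.₃₁)₅Ca₂Si₈O₂₂(OH)₂ = 3.45*24.305 + 1.55*55.845 + 2*40.078 + 8*28.085 + 24*15.999 + 2*1.008 = 861.240 g/mol.
Each formula unit contains 1.55 Fe, equivalent to 1.55/1 = 1.5500 mol FeO.
M(FeO) = 1×55.845 + 1×15.999 = 71.844 g/mol.
Mass of FeO per formula unit = 1.5500 × 71.844 = 111.358 g.
FeO wt% = 111.358 / 861.240 × 100 = 12.93%.

12.93 wt%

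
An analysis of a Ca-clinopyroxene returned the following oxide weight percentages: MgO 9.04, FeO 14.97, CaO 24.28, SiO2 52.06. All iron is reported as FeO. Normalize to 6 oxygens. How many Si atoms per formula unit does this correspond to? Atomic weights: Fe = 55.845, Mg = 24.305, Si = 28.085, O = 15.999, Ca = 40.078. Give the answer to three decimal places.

MgO (M=40.304): mol = 0.22430; Mg = 0.22430, O = 0.22430.
FeO (M=71.844): mol = 0.20837; Fe = 0.20837, O = 0.20837.
CaO (M=56.077): mol = 0.43298; Ca = 0.43298, O = 0.43298.
SiO2 (M=60.083): mol = 0.86647; Si = 0.86647, O = 1.73294.
ΣO = 2.59859; factor = 6/ΣO = 2.30894.
Si apfu = 0.86647 × 2.30894 = 2.001.

2.001 Si apfu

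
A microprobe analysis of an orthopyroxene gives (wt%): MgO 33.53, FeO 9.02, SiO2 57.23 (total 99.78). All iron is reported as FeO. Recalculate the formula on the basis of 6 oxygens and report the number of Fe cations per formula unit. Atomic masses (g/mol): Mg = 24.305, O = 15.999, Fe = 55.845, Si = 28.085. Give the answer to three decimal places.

0.263 Fe apfu

33.53 wt% MgO ÷ 40.304 g/mol = 0.83193 mol, giving 0.83193 Mg and 0.83193 O.
9.02 wt% FeO ÷ 71.844 g/mol = 0.12555 mol, giving 0.12555 Fe and 0.12555 O.
57.23 wt% SiO2 ÷ 60.083 g/mol = 0.95252 mol, giving 0.95252 Si and 1.90504 O.
Oxygen sums to 2.86252; scaling by 6/2.86252 = 2.09606 puts the formula on 6 O.
Fe: 0.12555 × 2.09606 = 0.263 atoms per formula unit.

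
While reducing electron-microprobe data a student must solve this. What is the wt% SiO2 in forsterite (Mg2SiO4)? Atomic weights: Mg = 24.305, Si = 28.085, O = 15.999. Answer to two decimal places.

42.71 wt%

M(Mg2SiO4) = 140.691 g/mol; M(SiO2) = 60.083 g/mol.
Moles SiO2 per formula unit = 1 Si ÷ 1 = 1.0000.
SiO2 fraction = (1.0000 × 60.083) / 140.691 = 60.083/140.691 = 0.4271.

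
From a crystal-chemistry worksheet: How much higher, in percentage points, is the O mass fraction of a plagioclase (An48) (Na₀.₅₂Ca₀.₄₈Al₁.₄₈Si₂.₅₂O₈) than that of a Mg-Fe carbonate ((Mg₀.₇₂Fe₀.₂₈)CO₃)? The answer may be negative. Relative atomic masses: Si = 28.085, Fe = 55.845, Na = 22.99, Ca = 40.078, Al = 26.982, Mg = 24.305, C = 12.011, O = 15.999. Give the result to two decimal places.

-4.11 percentage points

O in Na₀.₅₂Ca₀.₄₈Al₁.₄₈Si₂.₅₂O₈: molar mass 269.892 g/mol; 8×15.999 = 127.992 g → 47.42 wt%.
O in (Mg₀.₇₂Fe₀.₂₈)CO₃: molar mass 93.144 g/mol; 3×15.999 = 47.997 g → 51.53 wt%.
Difference = 47.42 − 51.53 = -4.11 percentage points.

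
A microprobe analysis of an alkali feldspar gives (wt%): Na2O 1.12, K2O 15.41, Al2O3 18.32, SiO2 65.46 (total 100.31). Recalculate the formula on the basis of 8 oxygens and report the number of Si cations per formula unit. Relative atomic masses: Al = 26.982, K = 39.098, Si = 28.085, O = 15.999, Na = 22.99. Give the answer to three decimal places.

Na2O: 1.12/61.979 = 0.01807 mol → 0.03614 mol Na, 0.01807 mol O.
K2O: 15.41/94.195 = 0.16360 mol → 0.32720 mol K, 0.16360 mol O.
Al2O3: 18.32/101.961 = 0.17968 mol → 0.35936 mol Al, 0.53904 mol O.
SiO2: 65.46/60.083 = 1.08949 mol → 1.08949 mol Si, 2.17898 mol O.
Total oxygen = 2.89969 mol. Normalization factor = 8/2.89969 = 2.75892.
Si per 8 O = 1.08949 × 2.75892 = 3.006.

3.006 Si apfu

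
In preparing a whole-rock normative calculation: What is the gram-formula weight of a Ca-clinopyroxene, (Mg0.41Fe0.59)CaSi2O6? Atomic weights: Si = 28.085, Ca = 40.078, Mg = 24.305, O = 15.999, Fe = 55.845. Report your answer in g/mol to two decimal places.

235.16 g/mol

M = 0.41(24.305) + 0.59(55.845) + 1(40.078) + 2(28.085) + 6(15.999)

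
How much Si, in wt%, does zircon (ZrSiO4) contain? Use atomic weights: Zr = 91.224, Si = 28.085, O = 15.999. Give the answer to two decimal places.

Molar mass of ZrSiO4: 1*91.224 + 1*28.085 + 4*15.999 = 183.305 g/mol.
Mass of Si per formula unit: 1 × 28.085 = 28.085 g.
Weight fraction Si = 28.085 / 183.305 = 0.1532.

15.32 wt%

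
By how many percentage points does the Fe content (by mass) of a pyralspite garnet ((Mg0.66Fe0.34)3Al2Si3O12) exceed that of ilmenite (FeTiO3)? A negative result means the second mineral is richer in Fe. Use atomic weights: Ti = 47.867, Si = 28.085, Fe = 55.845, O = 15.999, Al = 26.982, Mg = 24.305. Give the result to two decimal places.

Fe in (Mg0.66Fe0.34)3Al2Si3O12: molar mass 435.293 g/mol; 1.02×55.845 = 56.962 g → 13.09 wt%.
Fe in FeTiO3: molar mass 151.709 g/mol; 1×55.845 = 55.845 g → 36.81 wt%.
Difference = 13.09 − 36.81 = -23.72 percentage points.

-23.72 percentage points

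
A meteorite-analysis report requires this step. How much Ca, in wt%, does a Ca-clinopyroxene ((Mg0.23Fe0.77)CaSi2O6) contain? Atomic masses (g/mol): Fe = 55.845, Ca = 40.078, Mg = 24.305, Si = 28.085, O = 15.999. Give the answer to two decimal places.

Formula mass = 0.23×24.305 + 0.77×55.845 + 1×40.078 + 2×28.085 + 6×15.999 = 240.833 g/mol, of which 40.078 g is Ca.
So Ca makes up 40.078/240.833 = 0.1664 of the mass, i.e. 16.64%.

16.64 wt%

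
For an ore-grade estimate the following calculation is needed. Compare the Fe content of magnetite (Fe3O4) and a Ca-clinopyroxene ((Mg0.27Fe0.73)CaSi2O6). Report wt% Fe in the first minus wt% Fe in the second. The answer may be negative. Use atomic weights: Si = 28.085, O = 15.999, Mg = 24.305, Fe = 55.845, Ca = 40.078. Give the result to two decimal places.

M(Fe3O4) = 231.531 g/mol, so wt% Fe = 167.535/231.531 × 100 = 72.36%.
M((Mg0.27Fe0.73)CaSi2O6) = 239.571 g/mol, so wt% Fe = 40.767/239.571 × 100 = 17.02%.
72.36 − 17.02 = 55.34 pp.

55.34 percentage points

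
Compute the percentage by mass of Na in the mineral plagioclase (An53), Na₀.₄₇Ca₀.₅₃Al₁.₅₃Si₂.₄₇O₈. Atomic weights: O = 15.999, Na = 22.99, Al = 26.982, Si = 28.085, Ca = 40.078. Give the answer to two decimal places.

3.99 mass %

Molar mass of Na₀.₄₇Ca₀.₅₃Al₁.₅₃Si₂.₄₇O₈: 0.47×22.99 + 0.53×40.078 + 1.53×26.982 + 2.47×28.085 + 8×15.999 = 270.691 g/mol.
Mass of Na per formula unit: 0.47 × 22.99 = 10.805 g.
Weight fraction Na = 10.805 / 270.691 = 0.0399.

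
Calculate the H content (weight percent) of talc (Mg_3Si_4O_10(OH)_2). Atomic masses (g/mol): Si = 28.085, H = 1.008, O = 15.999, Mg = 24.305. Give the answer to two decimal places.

Molar mass of Mg_3Si_4O_10(OH)_2: 3×24.305 + 4×28.085 + 12×15.999 + 2×1.008 = 379.259 g/mol.
Mass of H per formula unit: 2 × 1.008 = 2.016 g.
Weight fraction H = 2.016 / 379.259 = 0.0053.

0.53 weight percent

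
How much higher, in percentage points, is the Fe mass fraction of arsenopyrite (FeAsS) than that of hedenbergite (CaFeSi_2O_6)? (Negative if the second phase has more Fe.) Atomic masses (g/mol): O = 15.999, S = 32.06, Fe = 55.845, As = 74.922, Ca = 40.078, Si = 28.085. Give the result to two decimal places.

11.79 percentage points

Fe in FeAsS: molar mass 162.827 g/mol; 1×55.845 = 55.845 g → 34.30 wt%.
Fe in CaFeSi_2O_6: molar mass 248.087 g/mol; 1×55.845 = 55.845 g → 22.51 wt%.
Difference = 34.30 − 22.51 = 11.79 percentage points.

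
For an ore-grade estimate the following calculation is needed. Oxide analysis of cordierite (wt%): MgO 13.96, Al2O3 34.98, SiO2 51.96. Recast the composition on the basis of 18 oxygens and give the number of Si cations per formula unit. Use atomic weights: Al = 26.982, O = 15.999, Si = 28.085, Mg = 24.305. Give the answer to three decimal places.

5.013 Si apfu

MgO (M=40.304): mol = 0.34637; Mg = 0.34637, O = 0.34637.
Al2O3 (M=101.961): mol = 0.34307; Al = 0.68614, O = 1.02921.
SiO2 (M=60.083): mol = 0.86480; Si = 0.86480, O = 1.72960.
ΣO = 3.10518; factor = 18/ΣO = 5.79677.
Si apfu = 0.86480 × 5.79677 = 5.013.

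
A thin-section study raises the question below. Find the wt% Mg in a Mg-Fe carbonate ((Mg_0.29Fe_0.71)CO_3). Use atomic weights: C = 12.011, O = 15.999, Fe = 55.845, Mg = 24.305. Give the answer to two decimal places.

Formula mass = 0.29*24.305 + 0.71*55.845 + 1*12.011 + 3*15.999 = 106.706 g/mol, of which 7.048 g is Mg.
So Mg makes up 7.048/106.706 = 0.0661 of the mass, i.e. 6.61%.

6.61 mass %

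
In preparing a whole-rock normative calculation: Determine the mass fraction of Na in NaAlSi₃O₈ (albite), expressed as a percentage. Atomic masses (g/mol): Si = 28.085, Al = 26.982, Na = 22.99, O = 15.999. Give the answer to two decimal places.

8.77 mass %

M(NaAlSi₃O₈) = 262.219 g/mol.
Na contributes 1 × 22.99 = 22.990 g per mole.
22.990/262.219 = 0.0877 → 8.77%.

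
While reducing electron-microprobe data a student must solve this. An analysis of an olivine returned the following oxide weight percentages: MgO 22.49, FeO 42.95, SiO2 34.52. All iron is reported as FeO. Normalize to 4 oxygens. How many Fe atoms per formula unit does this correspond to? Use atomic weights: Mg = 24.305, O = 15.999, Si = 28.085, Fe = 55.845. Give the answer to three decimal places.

1.037 Fe apfu

MgO (M=40.304): mol = 0.55801; Mg = 0.55801, O = 0.55801.
FeO (M=71.844): mol = 0.59782; Fe = 0.59782, O = 0.59782.
SiO2 (M=60.083): mol = 0.57454; Si = 0.57454, O = 1.14908.
ΣO = 2.30491; factor = 4/ΣO = 1.73543.
Fe apfu = 0.59782 × 1.73543 = 1.037.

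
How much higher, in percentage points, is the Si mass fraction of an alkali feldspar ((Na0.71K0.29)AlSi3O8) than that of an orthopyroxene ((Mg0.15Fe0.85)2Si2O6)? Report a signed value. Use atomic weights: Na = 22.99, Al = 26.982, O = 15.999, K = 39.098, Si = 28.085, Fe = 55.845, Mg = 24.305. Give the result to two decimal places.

9.49 percentage points

First mineral: 84.255 g Si in 266.890 g formula = 31.57 wt% Si.
Second mineral: 56.170 g Si in 254.392 g formula = 22.08 wt% Si.
31.57% − 22.08% gives a difference of 9.49 percentage points.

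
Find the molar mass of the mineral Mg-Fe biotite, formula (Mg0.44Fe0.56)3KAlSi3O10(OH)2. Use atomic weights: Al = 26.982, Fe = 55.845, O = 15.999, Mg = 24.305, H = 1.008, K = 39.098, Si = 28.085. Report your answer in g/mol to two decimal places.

470.24 g/mol

The formula mass is the sum 1.32(24.305) + 1.68(55.845) + 1(39.098) + 1(26.982) + 3(28.085) + 12(15.999) + 2(1.008).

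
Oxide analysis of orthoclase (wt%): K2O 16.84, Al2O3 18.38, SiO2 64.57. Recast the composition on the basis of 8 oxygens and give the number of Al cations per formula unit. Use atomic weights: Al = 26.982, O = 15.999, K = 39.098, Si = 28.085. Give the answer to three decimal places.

K2O (M=94.195): mol = 0.17878; K = 0.35756, O = 0.17878.
Al2O3 (M=101.961): mol = 0.18027; Al = 0.36054, O = 0.54081.
SiO2 (M=60.083): mol = 1.07468; Si = 1.07468, O = 2.14936.
ΣO = 2.86895; factor = 8/ΣO = 2.78848.
Al apfu = 0.36054 × 2.78848 = 1.005.

1.005 Al apfu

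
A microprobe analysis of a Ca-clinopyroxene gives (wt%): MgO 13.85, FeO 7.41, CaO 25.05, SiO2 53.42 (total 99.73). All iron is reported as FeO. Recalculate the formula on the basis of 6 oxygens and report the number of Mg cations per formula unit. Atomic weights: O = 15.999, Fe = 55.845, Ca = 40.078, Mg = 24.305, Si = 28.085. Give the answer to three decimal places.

MgO (M=40.304): mol = 0.34364; Mg = 0.34364, O = 0.34364.
FeO (M=71.844): mol = 0.10314; Fe = 0.10314, O = 0.10314.
CaO (M=56.077): mol = 0.44671; Ca = 0.44671, O = 0.44671.
SiO2 (M=60.083): mol = 0.88910; Si = 0.88910, O = 1.77820.
ΣO = 2.67169; factor = 6/ΣO = 2.24577.
Mg apfu = 0.34364 × 2.24577 = 0.772.

0.772 Mg apfu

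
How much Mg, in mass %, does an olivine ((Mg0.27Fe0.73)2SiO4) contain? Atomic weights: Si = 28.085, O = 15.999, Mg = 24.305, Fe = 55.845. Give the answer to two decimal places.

M((Mg0.27Fe0.73)2SiO4) = 186.739 g/mol.
Mg contributes 0.54 × 24.305 = 13.125 g per mole.
13.125/186.739 = 0.0703 → 7.03%.

7.03 mass %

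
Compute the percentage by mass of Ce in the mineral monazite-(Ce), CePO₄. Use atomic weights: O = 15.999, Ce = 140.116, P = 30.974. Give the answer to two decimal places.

M(CePO₄) = 235.086 g/mol.
Ce contributes 1 × 140.116 = 140.116 g per mole.
140.116/235.086 = 0.5960 → 59.60%.

59.60 mass %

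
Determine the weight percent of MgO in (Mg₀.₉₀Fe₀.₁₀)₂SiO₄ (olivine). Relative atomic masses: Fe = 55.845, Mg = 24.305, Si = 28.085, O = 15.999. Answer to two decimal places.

49.35 wt%

Formula mass = 146.999 g/mol.
1.80 Mg → 1.8000 mol MgO per formula unit; M(MgO) = 40.304, so MgO mass = 72.547 g.
72.547/146.999 × 100 = 49.35 wt%.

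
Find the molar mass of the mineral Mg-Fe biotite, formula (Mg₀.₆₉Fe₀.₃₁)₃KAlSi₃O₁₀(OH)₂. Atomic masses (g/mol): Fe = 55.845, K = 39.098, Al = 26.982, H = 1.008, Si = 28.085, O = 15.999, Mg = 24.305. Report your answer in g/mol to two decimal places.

The formula mass is the sum 2.07*24.305 + 0.93*55.845 + 1*39.098 + 1*26.982 + 3*28.085 + 12*15.999 + 2*1.008.

446.59 g/mol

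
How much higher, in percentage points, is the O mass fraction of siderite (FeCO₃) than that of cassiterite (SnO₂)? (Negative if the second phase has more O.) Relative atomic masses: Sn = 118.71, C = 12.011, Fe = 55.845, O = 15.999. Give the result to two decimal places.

First mineral: 47.997 g O in 115.853 g formula = 41.43 wt% O.
Second mineral: 31.998 g O in 150.708 g formula = 21.23 wt% O.
41.43% − 21.23% gives a difference of 20.20 percentage points.

20.20 percentage points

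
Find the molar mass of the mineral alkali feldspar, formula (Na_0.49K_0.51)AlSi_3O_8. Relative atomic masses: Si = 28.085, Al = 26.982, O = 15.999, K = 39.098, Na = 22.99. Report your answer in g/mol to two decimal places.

270.43 g/mol

The formula mass is the sum 0.49·22.99 + 0.51·39.098 + 1·26.982 + 3·28.085 + 8·15.999.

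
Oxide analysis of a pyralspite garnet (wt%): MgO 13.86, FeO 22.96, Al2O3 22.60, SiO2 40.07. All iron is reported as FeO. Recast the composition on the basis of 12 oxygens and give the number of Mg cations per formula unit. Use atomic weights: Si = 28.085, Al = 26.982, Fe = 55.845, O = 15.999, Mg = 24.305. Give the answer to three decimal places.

MgO: 13.86/40.304 = 0.34389 mol → 0.34389 mol Mg, 0.34389 mol O.
FeO: 22.96/71.844 = 0.31958 mol → 0.31958 mol Fe, 0.31958 mol O.
Al2O3: 22.60/101.961 = 0.22165 mol → 0.44330 mol Al, 0.66495 mol O.
SiO2: 40.07/60.083 = 0.66691 mol → 0.66691 mol Si, 1.33382 mol O.
Total oxygen = 2.66224 mol. Normalization factor = 12/2.66224 = 4.50748.
Mg per 12 O = 0.34389 × 4.50748 = 1.550.

1.550 Mg apfu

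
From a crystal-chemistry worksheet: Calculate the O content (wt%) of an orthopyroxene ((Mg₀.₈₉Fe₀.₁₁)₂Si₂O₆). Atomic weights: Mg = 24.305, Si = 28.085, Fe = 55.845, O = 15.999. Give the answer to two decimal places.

M((Mg₀.₈₉Fe₀.₁₁)₂Si₂O₆) = 207.713 g/mol.
O contributes 6 × 15.999 = 95.994 g per mole.
95.994/207.713 = 0.4621 → 46.21%.

46.21 wt%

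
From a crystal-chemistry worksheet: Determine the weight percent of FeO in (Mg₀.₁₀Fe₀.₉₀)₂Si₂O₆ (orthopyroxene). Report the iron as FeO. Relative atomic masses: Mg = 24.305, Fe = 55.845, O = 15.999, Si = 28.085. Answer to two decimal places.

50.21 wt%

M((Mg₀.₁₀Fe₀.₉₀)₂Si₂O₆) = 257.546 g/mol; M(FeO) = 71.844 g/mol.
Moles FeO per formula unit = 1.80 Fe ÷ 1 = 1.8000.
FeO fraction = (1.8000 × 71.844) / 257.546 = 129.319/257.546 = 0.5021.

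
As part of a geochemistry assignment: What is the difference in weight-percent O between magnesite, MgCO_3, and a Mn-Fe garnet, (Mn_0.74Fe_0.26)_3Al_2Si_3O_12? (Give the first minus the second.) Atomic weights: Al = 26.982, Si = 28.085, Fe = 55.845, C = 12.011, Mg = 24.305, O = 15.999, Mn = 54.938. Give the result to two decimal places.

18.20 percentage points

O in MgCO_3: molar mass 84.313 g/mol; 3×15.999 = 47.997 g → 56.93 wt%.
O in (Mn_0.74Fe_0.26)_3Al_2Si_3O_12: molar mass 495.728 g/mol; 12×15.999 = 191.988 g → 38.73 wt%.
Difference = 56.93 − 38.73 = 18.20 percentage points.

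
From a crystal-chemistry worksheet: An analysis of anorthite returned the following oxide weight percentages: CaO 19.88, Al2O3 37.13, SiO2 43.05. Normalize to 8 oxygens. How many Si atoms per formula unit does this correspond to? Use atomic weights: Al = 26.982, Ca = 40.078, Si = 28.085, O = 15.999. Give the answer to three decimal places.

CaO: 19.88/56.077 = 0.35451 mol → 0.35451 mol Ca, 0.35451 mol O.
Al2O3: 37.13/101.961 = 0.36416 mol → 0.72832 mol Al, 1.09248 mol O.
SiO2: 43.05/60.083 = 0.71651 mol → 0.71651 mol Si, 1.43302 mol O.
Total oxygen = 2.88001 mol. Normalization factor = 8/2.88001 = 2.77777.
Si per 8 O = 0.71651 × 2.77777 = 1.990.

1.990 Si apfu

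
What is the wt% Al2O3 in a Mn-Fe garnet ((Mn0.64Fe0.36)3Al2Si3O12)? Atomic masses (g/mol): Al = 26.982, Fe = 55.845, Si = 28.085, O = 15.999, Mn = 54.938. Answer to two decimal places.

20.56 wt%

M((Mn0.64Fe0.36)3Al2Si3O12) = 496.001 g/mol; M(Al2O3) = 101.961 g/mol.
Moles Al2O3 per formula unit = 2 Al ÷ 2 = 1.0000.
Al2O3 fraction = (1.0000 × 101.961) / 496.001 = 101.961/496.001 = 0.2056.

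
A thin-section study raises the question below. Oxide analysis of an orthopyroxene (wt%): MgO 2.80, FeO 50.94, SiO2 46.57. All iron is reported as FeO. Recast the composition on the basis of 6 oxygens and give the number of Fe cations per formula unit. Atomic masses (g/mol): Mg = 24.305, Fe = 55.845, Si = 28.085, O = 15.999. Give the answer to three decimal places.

1.827 Fe apfu

MgO: 2.80/40.304 = 0.06947 mol → 0.06947 mol Mg, 0.06947 mol O.
FeO: 50.94/71.844 = 0.70904 mol → 0.70904 mol Fe, 0.70904 mol O.
SiO2: 46.57/60.083 = 0.77509 mol → 0.77509 mol Si, 1.55018 mol O.
Total oxygen = 2.32869 mol. Normalization factor = 6/2.32869 = 2.57656.
Fe per 6 O = 0.70904 × 2.57656 = 1.827.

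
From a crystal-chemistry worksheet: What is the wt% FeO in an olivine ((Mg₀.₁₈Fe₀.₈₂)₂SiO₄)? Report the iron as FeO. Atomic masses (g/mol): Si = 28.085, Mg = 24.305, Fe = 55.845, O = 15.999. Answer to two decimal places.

M((Mg₀.₁₈Fe₀.₈₂)₂SiO₄) = 192.417 g/mol; M(FeO) = 71.844 g/mol.
Moles FeO per formula unit = 1.64 Fe ÷ 1 = 1.6400.
FeO fraction = (1.6400 × 71.844) / 192.417 = 117.824/192.417 = 0.6123.

61.23 wt%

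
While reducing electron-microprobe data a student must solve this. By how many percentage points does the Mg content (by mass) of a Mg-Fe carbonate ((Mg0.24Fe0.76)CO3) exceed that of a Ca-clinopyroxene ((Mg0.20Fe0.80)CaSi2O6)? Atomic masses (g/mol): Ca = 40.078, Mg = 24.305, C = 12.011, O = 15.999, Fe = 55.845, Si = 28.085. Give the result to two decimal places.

First mineral: 5.833 g Mg in 108.283 g formula = 5.39 wt% Mg.
Second mineral: 4.861 g Mg in 241.779 g formula = 2.01 wt% Mg.
5.39% − 2.01% gives a difference of 3.38 percentage points.

3.38 percentage points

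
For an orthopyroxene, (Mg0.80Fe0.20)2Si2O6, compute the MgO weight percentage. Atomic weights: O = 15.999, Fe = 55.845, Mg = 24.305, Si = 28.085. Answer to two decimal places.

30.22 wt%

Molar mass of (Mg0.80Fe0.20)2Si2O6 = 1.60·24.305 + 0.40·55.845 + 2·28.085 + 6·15.999 = 213.390 g/mol.
Each formula unit contains 1.60 Mg, equivalent to 1.60/1 = 1.6000 mol MgO.
M(MgO) = 1×24.305 + 1×15.999 = 40.304 g/mol.
Mass of MgO per formula unit = 1.6000 × 40.304 = 64.486 g.
MgO wt% = 64.486 / 213.390 × 100 = 30.22%.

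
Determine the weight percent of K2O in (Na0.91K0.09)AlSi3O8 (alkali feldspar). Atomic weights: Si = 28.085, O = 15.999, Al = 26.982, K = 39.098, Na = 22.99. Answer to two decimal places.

1.61 wt%

Molar mass of (Na0.91K0.09)AlSi3O8 = 0.91×22.99 + 0.09×39.098 + 1×26.982 + 3×28.085 + 8×15.999 = 263.669 g/mol.
Each formula unit contains 0.09 K, equivalent to 0.09/2 = 0.0450 mol K2O.
M(K2O) = 2×39.098 + 1×15.999 = 94.195 g/mol.
Mass of K2O per formula unit = 0.0450 × 94.195 = 4.239 g.
K2O wt% = 4.239 / 263.669 × 100 = 1.61%.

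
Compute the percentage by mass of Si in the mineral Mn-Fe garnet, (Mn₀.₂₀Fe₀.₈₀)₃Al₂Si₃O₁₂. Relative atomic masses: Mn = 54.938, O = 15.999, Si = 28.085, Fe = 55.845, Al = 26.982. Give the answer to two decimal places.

16.95 mass %

Formula mass = 0.60×54.938 + 2.40×55.845 + 2×26.982 + 3×28.085 + 12×15.999 = 497.198 g/mol, of which 84.255 g is Si.
So Si makes up 84.255/497.198 = 0.1695 of the mass, i.e. 16.95%.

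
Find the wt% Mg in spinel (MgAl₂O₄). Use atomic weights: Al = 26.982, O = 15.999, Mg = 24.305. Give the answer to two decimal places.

Formula mass = 1×24.305 + 2×26.982 + 4×15.999 = 142.265 g/mol, of which 24.305 g is Mg.
So Mg makes up 24.305/142.265 = 0.1708 of the mass, i.e. 17.08%.

17.08 weight percent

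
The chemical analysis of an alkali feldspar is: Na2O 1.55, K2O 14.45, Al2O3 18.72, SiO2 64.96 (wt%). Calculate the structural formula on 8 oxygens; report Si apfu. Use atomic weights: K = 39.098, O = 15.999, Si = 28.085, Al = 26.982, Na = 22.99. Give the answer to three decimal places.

Na2O: 1.55/61.979 = 0.02501 mol → 0.05002 mol Na, 0.02501 mol O.
K2O: 14.45/94.195 = 0.15341 mol → 0.30682 mol K, 0.15341 mol O.
Al2O3: 18.72/101.961 = 0.18360 mol → 0.36720 mol Al, 0.55080 mol O.
SiO2: 64.96/60.083 = 1.08117 mol → 1.08117 mol Si, 2.16234 mol O.
Total oxygen = 2.89156 mol. Normalization factor = 8/2.89156 = 2.76667.
Si per 8 O = 1.08117 × 2.76667 = 2.991.

2.991 Si apfu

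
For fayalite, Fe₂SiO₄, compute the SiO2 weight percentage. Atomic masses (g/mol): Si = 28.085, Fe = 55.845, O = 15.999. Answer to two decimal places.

29.49 wt%

M(Fe₂SiO₄) = 203.771 g/mol; M(SiO2) = 60.083 g/mol.
Moles SiO2 per formula unit = 1 Si ÷ 1 = 1.0000.
SiO2 fraction = (1.0000 × 60.083) / 203.771 = 60.083/203.771 = 0.2949.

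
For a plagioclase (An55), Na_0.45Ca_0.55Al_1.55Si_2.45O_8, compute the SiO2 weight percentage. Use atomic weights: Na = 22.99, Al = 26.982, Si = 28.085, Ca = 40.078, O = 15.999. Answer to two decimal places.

M(Na_0.45Ca_0.55Al_1.55Si_2.45O_8) = 271.011 g/mol; M(SiO2) = 60.083 g/mol.
Moles SiO2 per formula unit = 2.45 Si ÷ 1 = 2.4500.
SiO2 fraction = (2.4500 × 60.083) / 271.011 = 147.203/271.011 = 0.5432.

54.32 wt%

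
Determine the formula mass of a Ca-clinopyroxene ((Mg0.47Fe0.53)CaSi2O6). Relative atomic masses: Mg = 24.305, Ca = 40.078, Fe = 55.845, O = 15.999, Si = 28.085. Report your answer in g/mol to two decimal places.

233.26 g/mol

The formula mass is the sum 0.47·24.305 + 0.53·55.845 + 1·40.078 + 2·28.085 + 6·15.999.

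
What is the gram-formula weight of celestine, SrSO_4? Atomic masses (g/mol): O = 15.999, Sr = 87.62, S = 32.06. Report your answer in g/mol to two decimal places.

Sr: 1 × 87.62 = 87.6200
S: 1 × 32.06 = 32.0600
O: 4 × 15.999 = 63.9960
Summing the contributions gives the formula mass.

183.68 g/mol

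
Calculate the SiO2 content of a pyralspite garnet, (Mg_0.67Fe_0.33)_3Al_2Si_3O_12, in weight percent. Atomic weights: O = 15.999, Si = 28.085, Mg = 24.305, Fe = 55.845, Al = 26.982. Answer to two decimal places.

41.50 wt%

Formula mass = 434.347 g/mol.
3 Si → 3.0000 mol SiO2 per formula unit; M(SiO2) = 60.083, so SiO2 mass = 180.249 g.
180.249/434.347 × 100 = 41.50 wt%.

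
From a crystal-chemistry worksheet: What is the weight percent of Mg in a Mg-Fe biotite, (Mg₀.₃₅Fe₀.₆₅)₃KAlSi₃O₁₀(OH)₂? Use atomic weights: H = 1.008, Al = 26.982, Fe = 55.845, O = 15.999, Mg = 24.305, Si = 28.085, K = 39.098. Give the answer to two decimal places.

5.33 wt%

Molar mass of (Mg₀.₃₅Fe₀.₆₅)₃KAlSi₃O₁₀(OH)₂: 1.05·24.305 + 1.95·55.845 + 1·39.098 + 1·26.982 + 3·28.085 + 12·15.999 + 2·1.008 = 478.757 g/mol.
Mass of Mg per formula unit: 1.05 × 24.305 = 25.520 g.
Weight fraction Mg = 25.520 / 478.757 = 0.0533.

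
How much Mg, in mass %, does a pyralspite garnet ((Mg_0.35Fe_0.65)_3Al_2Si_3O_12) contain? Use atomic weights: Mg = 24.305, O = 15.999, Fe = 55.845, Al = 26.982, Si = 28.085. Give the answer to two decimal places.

5.49 mass %

Molar mass of (Mg_0.35Fe_0.65)_3Al_2Si_3O_12: 1.05·24.305 + 1.95·55.845 + 2·26.982 + 3·28.085 + 12·15.999 = 464.625 g/mol.
Mass of Mg per formula unit: 1.05 × 24.305 = 25.520 g.
Weight fraction Mg = 25.520 / 464.625 = 0.0549.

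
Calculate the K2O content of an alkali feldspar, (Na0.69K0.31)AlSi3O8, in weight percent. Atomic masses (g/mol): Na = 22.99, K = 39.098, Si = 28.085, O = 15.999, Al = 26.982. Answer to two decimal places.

M((Na0.69K0.31)AlSi3O8) = 267.212 g/mol; M(K2O) = 94.195 g/mol.
Moles K2O per formula unit = 0.31 K ÷ 2 = 0.1550.
K2O fraction = (0.1550 × 94.195) / 267.212 = 14.600/267.212 = 0.0546.

5.46 wt%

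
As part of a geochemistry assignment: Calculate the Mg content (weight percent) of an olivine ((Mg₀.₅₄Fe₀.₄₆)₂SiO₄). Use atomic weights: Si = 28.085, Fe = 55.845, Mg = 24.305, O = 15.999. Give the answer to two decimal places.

15.47 weight percent

Formula mass = 1.08·24.305 + 0.92·55.845 + 1·28.085 + 4·15.999 = 169.708 g/mol, of which 26.249 g is Mg.
So Mg makes up 26.249/169.708 = 0.1547 of the mass, i.e. 15.47%.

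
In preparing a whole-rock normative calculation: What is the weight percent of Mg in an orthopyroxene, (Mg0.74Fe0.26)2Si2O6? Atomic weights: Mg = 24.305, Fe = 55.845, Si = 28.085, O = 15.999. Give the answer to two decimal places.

16.56 wt%

Formula mass = 1.48·24.305 + 0.52·55.845 + 2·28.085 + 6·15.999 = 217.175 g/mol, of which 35.971 g is Mg.
So Mg makes up 35.971/217.175 = 0.1656 of the mass, i.e. 16.56%.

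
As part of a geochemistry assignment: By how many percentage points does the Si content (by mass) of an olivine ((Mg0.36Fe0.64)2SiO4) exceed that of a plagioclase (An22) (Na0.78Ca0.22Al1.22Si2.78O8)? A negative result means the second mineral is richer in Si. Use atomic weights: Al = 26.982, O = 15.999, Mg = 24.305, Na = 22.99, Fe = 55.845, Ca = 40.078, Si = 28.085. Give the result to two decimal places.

-13.87 percentage points

First mineral: 28.085 g Si in 181.062 g formula = 15.51 wt% Si.
Second mineral: 78.076 g Si in 265.736 g formula = 29.38 wt% Si.
15.51% − 29.38% gives a difference of -13.87 percentage points.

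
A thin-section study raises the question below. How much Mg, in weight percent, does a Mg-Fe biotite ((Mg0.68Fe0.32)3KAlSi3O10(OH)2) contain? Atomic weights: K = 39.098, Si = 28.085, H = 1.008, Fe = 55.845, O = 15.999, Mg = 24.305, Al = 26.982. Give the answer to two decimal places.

Formula mass = 2.04*24.305 + 0.96*55.845 + 1*39.098 + 1*26.982 + 3*28.085 + 12*15.999 + 2*1.008 = 447.532 g/mol, of which 49.582 g is Mg.
So Mg makes up 49.582/447.532 = 0.1108 of the mass, i.e. 11.08%.

11.08 weight percent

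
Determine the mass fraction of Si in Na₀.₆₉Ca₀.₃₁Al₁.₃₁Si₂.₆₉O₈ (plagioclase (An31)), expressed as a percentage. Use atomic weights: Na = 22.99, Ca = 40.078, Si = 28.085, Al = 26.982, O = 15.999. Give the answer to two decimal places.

M(Na₀.₆₉Ca₀.₃₁Al₁.₃₁Si₂.₆₉O₈) = 267.174 g/mol.
Si contributes 2.69 × 28.085 = 75.549 g per mole.
75.549/267.174 = 0.2828 → 28.28%.

28.28 weight percent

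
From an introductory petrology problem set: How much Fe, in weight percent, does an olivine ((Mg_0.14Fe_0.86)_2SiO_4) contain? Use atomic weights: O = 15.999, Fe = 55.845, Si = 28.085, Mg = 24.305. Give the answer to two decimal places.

Molar mass of (Mg_0.14Fe_0.86)_2SiO_4: 0.28*24.305 + 1.72*55.845 + 1*28.085 + 4*15.999 = 194.940 g/mol.
Mass of Fe per formula unit: 1.72 × 55.845 = 96.053 g.
Weight fraction Fe = 96.053 / 194.940 = 0.4927.

49.27 weight percent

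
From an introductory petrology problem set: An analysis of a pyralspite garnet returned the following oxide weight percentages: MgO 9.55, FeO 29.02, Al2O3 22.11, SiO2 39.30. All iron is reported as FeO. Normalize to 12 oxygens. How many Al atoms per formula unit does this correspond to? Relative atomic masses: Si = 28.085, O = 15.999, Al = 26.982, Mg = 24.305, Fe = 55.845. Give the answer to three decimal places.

MgO: 9.55/40.304 = 0.23695 mol → 0.23695 mol Mg, 0.23695 mol O.
FeO: 29.02/71.844 = 0.40393 mol → 0.40393 mol Fe, 0.40393 mol O.
Al2O3: 22.11/101.961 = 0.21685 mol → 0.43370 mol Al, 0.65055 mol O.
SiO2: 39.30/60.083 = 0.65410 mol → 0.65410 mol Si, 1.30820 mol O.
Total oxygen = 2.59963 mol. Normalization factor = 12/2.59963 = 4.61604.
Al per 12 O = 0.43370 × 4.61604 = 2.002.

2.002 Al apfu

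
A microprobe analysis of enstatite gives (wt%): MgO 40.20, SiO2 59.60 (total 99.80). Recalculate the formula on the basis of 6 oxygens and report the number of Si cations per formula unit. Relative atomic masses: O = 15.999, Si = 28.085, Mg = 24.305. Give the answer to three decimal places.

1.996 Si apfu

MgO (M=40.304): mol = 0.99742; Mg = 0.99742, O = 0.99742.
SiO2 (M=60.083): mol = 0.99196; Si = 0.99196, O = 1.98392.
ΣO = 2.98134; factor = 6/ΣO = 2.01252.
Si apfu = 0.99196 × 2.01252 = 1.996.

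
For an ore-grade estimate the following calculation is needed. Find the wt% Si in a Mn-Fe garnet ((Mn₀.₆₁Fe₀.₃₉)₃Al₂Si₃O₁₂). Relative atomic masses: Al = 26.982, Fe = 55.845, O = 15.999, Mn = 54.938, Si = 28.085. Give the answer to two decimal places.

16.98 weight percent

Molar mass of (Mn₀.₆₁Fe₀.₃₉)₃Al₂Si₃O₁₂: 1.83×54.938 + 1.17×55.845 + 2×26.982 + 3×28.085 + 12×15.999 = 496.082 g/mol.
Mass of Si per formula unit: 3 × 28.085 = 84.255 g.
Weight fraction Si = 84.255 / 496.082 = 0.1698.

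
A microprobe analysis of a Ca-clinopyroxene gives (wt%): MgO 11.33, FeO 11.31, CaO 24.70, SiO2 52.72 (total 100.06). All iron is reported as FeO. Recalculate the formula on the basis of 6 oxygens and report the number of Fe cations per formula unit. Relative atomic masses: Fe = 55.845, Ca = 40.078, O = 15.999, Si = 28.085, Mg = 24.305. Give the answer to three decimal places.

MgO: 11.33/40.304 = 0.28111 mol → 0.28111 mol Mg, 0.28111 mol O.
FeO: 11.31/71.844 = 0.15742 mol → 0.15742 mol Fe, 0.15742 mol O.
CaO: 24.70/56.077 = 0.44047 mol → 0.44047 mol Ca, 0.44047 mol O.
SiO2: 52.72/60.083 = 0.87745 mol → 0.87745 mol Si, 1.75490 mol O.
Total oxygen = 2.63390 mol. Normalization factor = 6/2.63390 = 2.27799.
Fe per 6 O = 0.15742 × 2.27799 = 0.359.

0.359 Fe apfu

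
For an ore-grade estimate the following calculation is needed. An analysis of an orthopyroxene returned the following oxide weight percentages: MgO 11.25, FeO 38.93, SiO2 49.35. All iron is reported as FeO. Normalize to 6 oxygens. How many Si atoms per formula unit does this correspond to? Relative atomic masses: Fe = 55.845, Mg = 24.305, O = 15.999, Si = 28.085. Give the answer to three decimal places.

2.000 Si apfu

MgO: 11.25/40.304 = 0.27913 mol → 0.27913 mol Mg, 0.27913 mol O.
FeO: 38.93/71.844 = 0.54187 mol → 0.54187 mol Fe, 0.54187 mol O.
SiO2: 49.35/60.083 = 0.82136 mol → 0.82136 mol Si, 1.64272 mol O.
Total oxygen = 2.46372 mol. Normalization factor = 6/2.46372 = 2.43534.
Si per 6 O = 0.82136 × 2.43534 = 2.000.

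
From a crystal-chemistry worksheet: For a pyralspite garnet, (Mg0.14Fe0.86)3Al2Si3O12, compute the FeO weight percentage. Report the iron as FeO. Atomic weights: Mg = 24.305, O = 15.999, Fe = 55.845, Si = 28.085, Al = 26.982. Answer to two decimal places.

Molar mass of (Mg0.14Fe0.86)3Al2Si3O12 = 0.42·24.305 + 2.58·55.845 + 2·26.982 + 3·28.085 + 12·15.999 = 484.495 g/mol.
Each formula unit contains 2.58 Fe, equivalent to 2.58/1 = 2.5800 mol FeO.
M(FeO) = 1×55.845 + 1×15.999 = 71.844 g/mol.
Mass of FeO per formula unit = 2.5800 × 71.844 = 185.358 g.
FeO wt% = 185.358 / 484.495 × 100 = 38.26%.

38.26 wt%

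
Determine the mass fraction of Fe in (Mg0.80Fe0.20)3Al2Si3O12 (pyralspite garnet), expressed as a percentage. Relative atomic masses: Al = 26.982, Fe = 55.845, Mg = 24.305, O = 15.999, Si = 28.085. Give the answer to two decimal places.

7.94 weight percent

M((Mg0.80Fe0.20)3Al2Si3O12) = 422.046 g/mol.
Fe contributes 0.60 × 55.845 = 33.507 g per mole.
33.507/422.046 = 0.0794 → 7.94%.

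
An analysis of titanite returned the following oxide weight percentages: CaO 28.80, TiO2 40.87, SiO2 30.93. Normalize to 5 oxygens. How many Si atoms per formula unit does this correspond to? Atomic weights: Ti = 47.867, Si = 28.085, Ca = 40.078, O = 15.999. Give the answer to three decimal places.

28.80 wt% CaO ÷ 56.077 g/mol = 0.51358 mol, giving 0.51358 Ca and 0.51358 O.
40.87 wt% TiO2 ÷ 79.865 g/mol = 0.51174 mol, giving 0.51174 Ti and 1.02348 O.
30.93 wt% SiO2 ÷ 60.083 g/mol = 0.51479 mol, giving 0.51479 Si and 1.02958 O.
Oxygen sums to 2.56664; scaling by 5/2.56664 = 1.94807 puts the formula on 5 O.
Si: 0.51479 × 1.94807 = 1.003 atoms per formula unit.

1.003 Si apfu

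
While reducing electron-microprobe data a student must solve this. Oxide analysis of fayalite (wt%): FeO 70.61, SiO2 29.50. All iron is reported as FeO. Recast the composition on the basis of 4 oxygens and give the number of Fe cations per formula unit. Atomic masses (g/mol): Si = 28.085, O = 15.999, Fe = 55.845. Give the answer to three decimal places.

2.001 Fe apfu

FeO (M=71.844): mol = 0.98282; Fe = 0.98282, O = 0.98282.
SiO2 (M=60.083): mol = 0.49099; Si = 0.49099, O = 0.98198.
ΣO = 1.96480; factor = 4/ΣO = 2.03583.
Fe apfu = 0.98282 × 2.03583 = 2.001.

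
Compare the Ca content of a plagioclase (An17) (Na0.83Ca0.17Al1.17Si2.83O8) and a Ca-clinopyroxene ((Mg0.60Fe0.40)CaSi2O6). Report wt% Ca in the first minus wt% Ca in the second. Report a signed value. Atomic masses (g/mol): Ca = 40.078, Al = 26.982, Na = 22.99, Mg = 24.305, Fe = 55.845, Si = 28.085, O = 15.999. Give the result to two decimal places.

-14.92 percentage points

Ca in Na0.83Ca0.17Al1.17Si2.83O8: molar mass 264.936 g/mol; 0.17×40.078 = 6.813 g → 2.57 wt%.
Ca in (Mg0.60Fe0.40)CaSi2O6: molar mass 229.163 g/mol; 1×40.078 = 40.078 g → 17.49 wt%.
Difference = 2.57 − 17.49 = -14.92 percentage points.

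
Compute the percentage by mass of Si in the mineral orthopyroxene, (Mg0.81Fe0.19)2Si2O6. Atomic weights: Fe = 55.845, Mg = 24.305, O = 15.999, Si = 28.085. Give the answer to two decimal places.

26.40 wt%

Molar mass of (Mg0.81Fe0.19)2Si2O6: 1.62*24.305 + 0.38*55.845 + 2*28.085 + 6*15.999 = 212.759 g/mol.
Mass of Si per formula unit: 2 × 28.085 = 56.170 g.
Weight fraction Si = 56.170 / 212.759 = 0.2640.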